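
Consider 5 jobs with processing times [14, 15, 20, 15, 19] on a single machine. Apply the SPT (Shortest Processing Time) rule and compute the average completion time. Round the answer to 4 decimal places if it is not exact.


Sort jobs by processing time (SPT order): [14, 15, 15, 19, 20]
Compute completion times sequentially:
  Job 1: processing = 14, completes at 14
  Job 2: processing = 15, completes at 29
  Job 3: processing = 15, completes at 44
  Job 4: processing = 19, completes at 63
  Job 5: processing = 20, completes at 83
Sum of completion times = 233
Average completion time = 233/5 = 46.6

46.6


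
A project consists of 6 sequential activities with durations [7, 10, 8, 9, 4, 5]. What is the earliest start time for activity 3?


Activity 3 starts after activities 1 through 2 complete.
Predecessor durations: [7, 10]
ES = 7 + 10 = 17

17


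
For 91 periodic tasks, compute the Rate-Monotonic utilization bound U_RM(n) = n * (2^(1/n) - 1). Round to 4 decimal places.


Compute 2^(1/91) = 1.0076460851
Subtract 1: 1.0076460851 - 1 = 0.0076460851
Multiply by n: 91 * 0.0076460851 = 0.6957937441
Round to 4 dp: 0.6958

0.6958


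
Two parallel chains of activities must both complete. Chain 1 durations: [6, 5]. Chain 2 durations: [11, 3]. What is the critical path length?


Path A total = 6 + 5 = 11
Path B total = 11 + 3 = 14
Critical path = longest path = max(11, 14) = 14

14


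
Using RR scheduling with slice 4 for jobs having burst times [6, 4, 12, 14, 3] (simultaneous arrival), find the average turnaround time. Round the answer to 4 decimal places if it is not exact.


Time quantum = 4
Execution trace:
  J1 runs 4 units, time = 4
  J2 runs 4 units, time = 8
  J3 runs 4 units, time = 12
  J4 runs 4 units, time = 16
  J5 runs 3 units, time = 19
  J1 runs 2 units, time = 21
  J3 runs 4 units, time = 25
  J4 runs 4 units, time = 29
  J3 runs 4 units, time = 33
  J4 runs 4 units, time = 37
  J4 runs 2 units, time = 39
Finish times: [21, 8, 33, 39, 19]
Average turnaround = 120/5 = 24.0

24.0


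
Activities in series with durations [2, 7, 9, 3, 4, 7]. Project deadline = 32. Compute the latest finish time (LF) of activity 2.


LF(activity 2) = deadline - sum of successor durations
Successors: activities 3 through 6 with durations [9, 3, 4, 7]
Sum of successor durations = 23
LF = 32 - 23 = 9

9


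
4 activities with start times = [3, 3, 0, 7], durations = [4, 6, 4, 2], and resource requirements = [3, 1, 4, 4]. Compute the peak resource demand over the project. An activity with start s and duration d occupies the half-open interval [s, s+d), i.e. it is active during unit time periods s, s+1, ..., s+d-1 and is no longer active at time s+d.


Each activity i is active on [start_i, start_i + duration_i).
Compute total resource usage per time slot:
  t=0: active resources = [4], total = 4
  t=1: active resources = [4], total = 4
  t=2: active resources = [4], total = 4
  t=3: active resources = [3, 1, 4], total = 8
  t=4: active resources = [3, 1], total = 4
  t=5: active resources = [3, 1], total = 4
  t=6: active resources = [3, 1], total = 4
  t=7: active resources = [1, 4], total = 5
  t=8: active resources = [1, 4], total = 5
Peak resource demand = 8

8


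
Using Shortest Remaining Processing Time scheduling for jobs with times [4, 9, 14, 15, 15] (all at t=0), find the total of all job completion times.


Since all jobs arrive at t=0, SRPT equals SPT ordering.
SPT order: [4, 9, 14, 15, 15]
Completion times:
  Job 1: p=4, C=4
  Job 2: p=9, C=13
  Job 3: p=14, C=27
  Job 4: p=15, C=42
  Job 5: p=15, C=57
Total completion time = 4 + 13 + 27 + 42 + 57 = 143

143


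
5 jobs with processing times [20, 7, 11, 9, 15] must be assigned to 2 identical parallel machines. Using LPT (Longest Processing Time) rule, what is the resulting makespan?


Sort jobs in decreasing order (LPT): [20, 15, 11, 9, 7]
Assign each job to the least loaded machine:
  Machine 1: jobs [20, 9], load = 29
  Machine 2: jobs [15, 11, 7], load = 33
Makespan = max load = 33

33


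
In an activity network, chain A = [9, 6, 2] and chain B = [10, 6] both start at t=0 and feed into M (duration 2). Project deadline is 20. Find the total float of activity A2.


Forward pass: ES(A2) = sum of predecessors on chain A = 9
EF = ES + duration = 9 + 6 = 15
Backward pass: LF(M) = deadline = 20; LS(M) = 20 - 2 = 18
LF(A2) = LS(M) - sum(successors on chain A) = 18 - 2 = 16
LS = LF - duration = 16 - 6 = 10
Total float = LS - ES = 10 - 9 = 1

1


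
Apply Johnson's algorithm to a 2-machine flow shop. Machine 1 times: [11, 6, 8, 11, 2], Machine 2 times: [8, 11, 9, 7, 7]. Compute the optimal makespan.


Apply Johnson's rule:
  Group 1 (a <= b): [(5, 2, 7), (2, 6, 11), (3, 8, 9)]
  Group 2 (a > b): [(1, 11, 8), (4, 11, 7)]
Optimal job order: [5, 2, 3, 1, 4]
Schedule:
  Job 5: M1 done at 2, M2 done at 9
  Job 2: M1 done at 8, M2 done at 20
  Job 3: M1 done at 16, M2 done at 29
  Job 1: M1 done at 27, M2 done at 37
  Job 4: M1 done at 38, M2 done at 45
Makespan = 45

45


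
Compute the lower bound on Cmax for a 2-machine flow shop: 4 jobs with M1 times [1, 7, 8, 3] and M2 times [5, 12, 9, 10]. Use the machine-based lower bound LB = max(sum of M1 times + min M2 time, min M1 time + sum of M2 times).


LB1 = sum(M1 times) + min(M2 times) = 19 + 5 = 24
LB2 = min(M1 times) + sum(M2 times) = 1 + 36 = 37
Lower bound = max(LB1, LB2) = max(24, 37) = 37

37


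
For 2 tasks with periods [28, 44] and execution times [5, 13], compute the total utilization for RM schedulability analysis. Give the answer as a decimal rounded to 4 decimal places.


Compute individual utilizations (exact fractions):
  Task 1: C/T = 5/28 (approx. 0.1786)
  Task 2: C/T = 13/44 (approx. 0.2955)
Total utilization U = 5/28 + 13/44 = 73/154
Rounded to 4 decimal places: U = 0.4740
RM (Liu & Layland) bound for 2 tasks = 0.828427; compare with U = 73/154 (approx. 0.474026)
U <= bound, so schedulable by RM sufficient condition.

0.4740


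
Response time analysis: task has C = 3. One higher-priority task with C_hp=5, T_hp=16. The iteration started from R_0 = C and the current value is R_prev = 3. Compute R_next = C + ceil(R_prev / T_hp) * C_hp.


R_next = C + ceil(R_prev / T_hp) * C_hp
ceil(3 / 16) = ceil(0.1875) = 1
Interference = 1 * 5 = 5
R_next = 3 + 5 = 8

8


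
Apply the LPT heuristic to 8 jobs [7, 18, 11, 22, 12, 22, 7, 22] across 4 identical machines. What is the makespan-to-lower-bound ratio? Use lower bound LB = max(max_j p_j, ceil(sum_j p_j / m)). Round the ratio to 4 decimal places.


LPT order: [22, 22, 22, 18, 12, 11, 7, 7]
Machine loads after assignment: [33, 29, 29, 30]
LPT makespan = 33
Lower bound = max(max_job, ceil(total/4)) = max(22, 31) = 31
Ratio = 33 / 31 = 1.0645

1.0645


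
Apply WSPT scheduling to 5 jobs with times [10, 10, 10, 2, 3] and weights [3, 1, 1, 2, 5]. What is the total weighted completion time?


Compute p/w ratios and sort ascending (WSPT): [(3, 5), (2, 2), (10, 3), (10, 1), (10, 1)]
Compute weighted completion times:
  Job (p=3,w=5): C=3, w*C=5*3=15
  Job (p=2,w=2): C=5, w*C=2*5=10
  Job (p=10,w=3): C=15, w*C=3*15=45
  Job (p=10,w=1): C=25, w*C=1*25=25
  Job (p=10,w=1): C=35, w*C=1*35=35
Total weighted completion time = 130

130


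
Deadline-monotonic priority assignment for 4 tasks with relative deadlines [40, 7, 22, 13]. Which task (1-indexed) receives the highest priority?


Sort tasks by relative deadline (ascending):
  Task 2: deadline = 7
  Task 4: deadline = 13
  Task 3: deadline = 22
  Task 1: deadline = 40
Priority order (highest first): [2, 4, 3, 1]
Highest priority task = 2

2


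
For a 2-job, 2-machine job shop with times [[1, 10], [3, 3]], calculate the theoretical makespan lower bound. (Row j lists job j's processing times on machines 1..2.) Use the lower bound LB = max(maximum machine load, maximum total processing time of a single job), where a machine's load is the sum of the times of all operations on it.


Machine loads:
  Machine 1: 1 + 3 = 4
  Machine 2: 10 + 3 = 13
Max machine load = 13
Job totals:
  Job 1: 11
  Job 2: 6
Max job total = 11
Lower bound = max(13, 11) = 13

13


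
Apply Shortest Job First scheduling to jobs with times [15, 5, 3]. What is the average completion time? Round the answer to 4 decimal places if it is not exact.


SJF order (ascending): [3, 5, 15]
Completion times:
  Job 1: burst=3, C=3
  Job 2: burst=5, C=8
  Job 3: burst=15, C=23
Average completion = 34/3 = 11.3333

11.3333


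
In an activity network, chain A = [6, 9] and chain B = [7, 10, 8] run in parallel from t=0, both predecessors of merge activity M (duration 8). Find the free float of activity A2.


ES(A2) = sum of predecessors on chain A = 6
EF(A2) = ES + duration = 6 + 9 = 15
Successor of A2 is M. ES(M) = max(sum(A), sum(B)) = max(15, 25) = 25
Free float = ES(successor) - EF(current) = 25 - 15 = 10

10


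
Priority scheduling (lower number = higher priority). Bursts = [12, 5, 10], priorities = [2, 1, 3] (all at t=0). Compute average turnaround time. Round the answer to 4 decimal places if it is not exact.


Sort by priority (ascending = highest first):
Order: [(1, 5), (2, 12), (3, 10)]
Completion times:
  Priority 1, burst=5, C=5
  Priority 2, burst=12, C=17
  Priority 3, burst=10, C=27
Average turnaround = 49/3 = 16.3333

16.3333


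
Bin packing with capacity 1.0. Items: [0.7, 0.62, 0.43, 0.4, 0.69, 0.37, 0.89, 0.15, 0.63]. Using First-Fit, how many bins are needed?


Place items sequentially using First-Fit:
  Item 0.7 -> new Bin 1
  Item 0.62 -> new Bin 2
  Item 0.43 -> new Bin 3
  Item 0.4 -> Bin 3 (now 0.83)
  Item 0.69 -> new Bin 4
  Item 0.37 -> Bin 2 (now 0.99)
  Item 0.89 -> new Bin 5
  Item 0.15 -> Bin 1 (now 0.85)
  Item 0.63 -> new Bin 6
Total bins used = 6

6


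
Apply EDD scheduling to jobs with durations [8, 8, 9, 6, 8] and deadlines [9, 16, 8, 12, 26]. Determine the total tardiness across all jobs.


Sort by due date (EDD order): [(9, 8), (8, 9), (6, 12), (8, 16), (8, 26)]
Compute completion times and tardiness:
  Job 1: p=9, d=8, C=9, tardiness=max(0,9-8)=1
  Job 2: p=8, d=9, C=17, tardiness=max(0,17-9)=8
  Job 3: p=6, d=12, C=23, tardiness=max(0,23-12)=11
  Job 4: p=8, d=16, C=31, tardiness=max(0,31-16)=15
  Job 5: p=8, d=26, C=39, tardiness=max(0,39-26)=13
Total tardiness = 48

48


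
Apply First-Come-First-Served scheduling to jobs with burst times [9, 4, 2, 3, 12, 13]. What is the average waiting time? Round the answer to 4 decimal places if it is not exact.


FCFS order (as given): [9, 4, 2, 3, 12, 13]
Waiting times:
  Job 1: wait = 0
  Job 2: wait = 9
  Job 3: wait = 13
  Job 4: wait = 15
  Job 5: wait = 18
  Job 6: wait = 30
Sum of waiting times = 85
Average waiting time = 85/6 = 14.1667

14.1667


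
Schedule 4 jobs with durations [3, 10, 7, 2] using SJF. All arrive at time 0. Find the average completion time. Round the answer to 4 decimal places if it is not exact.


SJF order (ascending): [2, 3, 7, 10]
Completion times:
  Job 1: burst=2, C=2
  Job 2: burst=3, C=5
  Job 3: burst=7, C=12
  Job 4: burst=10, C=22
Average completion = 41/4 = 10.25

10.25


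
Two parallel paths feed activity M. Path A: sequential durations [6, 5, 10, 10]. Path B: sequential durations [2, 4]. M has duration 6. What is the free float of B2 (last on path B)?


ES(B2) = sum of predecessors on chain B = 2
EF(B2) = ES + duration = 2 + 4 = 6
Successor of B2 is M. ES(M) = max(sum(A), sum(B)) = max(31, 6) = 31
Free float = ES(successor) - EF(current) = 31 - 6 = 25

25


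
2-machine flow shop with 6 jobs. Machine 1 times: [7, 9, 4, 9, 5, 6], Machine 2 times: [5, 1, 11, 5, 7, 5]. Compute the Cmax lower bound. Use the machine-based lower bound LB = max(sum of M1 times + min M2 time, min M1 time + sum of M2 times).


LB1 = sum(M1 times) + min(M2 times) = 40 + 1 = 41
LB2 = min(M1 times) + sum(M2 times) = 4 + 34 = 38
Lower bound = max(LB1, LB2) = max(41, 38) = 41

41


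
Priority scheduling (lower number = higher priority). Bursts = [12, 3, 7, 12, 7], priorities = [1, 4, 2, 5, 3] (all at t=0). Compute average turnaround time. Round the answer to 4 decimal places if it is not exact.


Sort by priority (ascending = highest first):
Order: [(1, 12), (2, 7), (3, 7), (4, 3), (5, 12)]
Completion times:
  Priority 1, burst=12, C=12
  Priority 2, burst=7, C=19
  Priority 3, burst=7, C=26
  Priority 4, burst=3, C=29
  Priority 5, burst=12, C=41
Average turnaround = 127/5 = 25.4

25.4


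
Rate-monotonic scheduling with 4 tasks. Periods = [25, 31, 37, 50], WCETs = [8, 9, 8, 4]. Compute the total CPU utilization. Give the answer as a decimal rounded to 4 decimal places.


Compute individual utilizations (exact fractions):
  Task 1: C/T = 8/25 (approx. 0.32)
  Task 2: C/T = 9/31 (approx. 0.2903)
  Task 3: C/T = 8/37 (approx. 0.2162)
  Task 4: C/T = 4/50 = 2/25 (approx. 0.08)
Total utilization U = 8/25 + 9/31 + 8/37 + 2/25 = 5199/5735
Rounded to 4 decimal places: U = 0.9065
RM (Liu & Layland) bound for 4 tasks = 0.756828; compare with U = 5199/5735 (approx. 0.906539)
bound < U <= 1, so the RM sufficient condition is not met (inconclusive; an exact test such as response-time analysis is needed).

0.9065


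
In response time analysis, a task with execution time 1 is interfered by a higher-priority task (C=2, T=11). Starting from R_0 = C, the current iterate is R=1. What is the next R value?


R_next = C + ceil(R_prev / T_hp) * C_hp
ceil(1 / 11) = ceil(0.0909) = 1
Interference = 1 * 2 = 2
R_next = 1 + 2 = 3

3


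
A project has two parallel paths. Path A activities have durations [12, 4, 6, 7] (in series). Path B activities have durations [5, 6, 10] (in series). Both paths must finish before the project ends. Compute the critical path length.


Path A total = 12 + 4 + 6 + 7 = 29
Path B total = 5 + 6 + 10 = 21
Critical path = longest path = max(29, 21) = 29

29


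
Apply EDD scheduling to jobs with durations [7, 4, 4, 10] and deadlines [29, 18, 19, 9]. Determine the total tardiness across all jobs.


Sort by due date (EDD order): [(10, 9), (4, 18), (4, 19), (7, 29)]
Compute completion times and tardiness:
  Job 1: p=10, d=9, C=10, tardiness=max(0,10-9)=1
  Job 2: p=4, d=18, C=14, tardiness=max(0,14-18)=0
  Job 3: p=4, d=19, C=18, tardiness=max(0,18-19)=0
  Job 4: p=7, d=29, C=25, tardiness=max(0,25-29)=0
Total tardiness = 1

1


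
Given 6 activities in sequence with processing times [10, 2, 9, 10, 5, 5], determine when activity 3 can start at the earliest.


Activity 3 starts after activities 1 through 2 complete.
Predecessor durations: [10, 2]
ES = 10 + 2 = 12

12


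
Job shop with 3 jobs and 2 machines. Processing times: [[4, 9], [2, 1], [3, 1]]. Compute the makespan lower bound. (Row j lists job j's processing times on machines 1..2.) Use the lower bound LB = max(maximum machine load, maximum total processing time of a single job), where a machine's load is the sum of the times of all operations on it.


Machine loads:
  Machine 1: 4 + 2 + 3 = 9
  Machine 2: 9 + 1 + 1 = 11
Max machine load = 11
Job totals:
  Job 1: 13
  Job 2: 3
  Job 3: 4
Max job total = 13
Lower bound = max(11, 13) = 13

13


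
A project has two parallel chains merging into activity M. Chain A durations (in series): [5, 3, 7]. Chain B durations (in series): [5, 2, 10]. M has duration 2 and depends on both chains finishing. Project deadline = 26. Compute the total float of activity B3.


Forward pass: ES(B3) = sum of predecessors on chain B = 7
EF = ES + duration = 7 + 10 = 17
Backward pass: LF(M) = deadline = 26; LS(M) = 26 - 2 = 24
LF(B3) = LS(M) - sum(successors on chain B) = 24 - 0 = 24
LS = LF - duration = 24 - 10 = 14
Total float = LS - ES = 14 - 7 = 7

7


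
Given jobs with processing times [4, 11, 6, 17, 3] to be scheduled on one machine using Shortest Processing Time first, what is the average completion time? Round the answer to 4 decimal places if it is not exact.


Sort jobs by processing time (SPT order): [3, 4, 6, 11, 17]
Compute completion times sequentially:
  Job 1: processing = 3, completes at 3
  Job 2: processing = 4, completes at 7
  Job 3: processing = 6, completes at 13
  Job 4: processing = 11, completes at 24
  Job 5: processing = 17, completes at 41
Sum of completion times = 88
Average completion time = 88/5 = 17.6

17.6


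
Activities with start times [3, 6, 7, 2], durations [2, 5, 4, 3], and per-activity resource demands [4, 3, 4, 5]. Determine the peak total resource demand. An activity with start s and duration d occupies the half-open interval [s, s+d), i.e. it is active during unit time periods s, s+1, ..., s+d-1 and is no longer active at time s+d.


Each activity i is active on [start_i, start_i + duration_i).
Compute total resource usage per time slot:
  t=0: active resources = [], total = 0
  t=1: active resources = [], total = 0
  t=2: active resources = [5], total = 5
  t=3: active resources = [4, 5], total = 9
  t=4: active resources = [4, 5], total = 9
  t=5: active resources = [], total = 0
  t=6: active resources = [3], total = 3
  t=7: active resources = [3, 4], total = 7
  t=8: active resources = [3, 4], total = 7
  t=9: active resources = [3, 4], total = 7
  t=10: active resources = [3, 4], total = 7
Peak resource demand = 9

9


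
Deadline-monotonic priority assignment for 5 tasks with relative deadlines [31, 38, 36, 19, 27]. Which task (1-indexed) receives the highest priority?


Sort tasks by relative deadline (ascending):
  Task 4: deadline = 19
  Task 5: deadline = 27
  Task 1: deadline = 31
  Task 3: deadline = 36
  Task 2: deadline = 38
Priority order (highest first): [4, 5, 1, 3, 2]
Highest priority task = 4

4


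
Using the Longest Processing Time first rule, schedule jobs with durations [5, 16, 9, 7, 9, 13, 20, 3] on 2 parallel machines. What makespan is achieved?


Sort jobs in decreasing order (LPT): [20, 16, 13, 9, 9, 7, 5, 3]
Assign each job to the least loaded machine:
  Machine 1: jobs [20, 9, 9, 3], load = 41
  Machine 2: jobs [16, 13, 7, 5], load = 41
Makespan = max load = 41

41


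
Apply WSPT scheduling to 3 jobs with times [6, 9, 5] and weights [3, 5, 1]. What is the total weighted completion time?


Compute p/w ratios and sort ascending (WSPT): [(9, 5), (6, 3), (5, 1)]
Compute weighted completion times:
  Job (p=9,w=5): C=9, w*C=5*9=45
  Job (p=6,w=3): C=15, w*C=3*15=45
  Job (p=5,w=1): C=20, w*C=1*20=20
Total weighted completion time = 110

110


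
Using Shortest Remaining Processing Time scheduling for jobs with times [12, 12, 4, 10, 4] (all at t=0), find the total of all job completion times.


Since all jobs arrive at t=0, SRPT equals SPT ordering.
SPT order: [4, 4, 10, 12, 12]
Completion times:
  Job 1: p=4, C=4
  Job 2: p=4, C=8
  Job 3: p=10, C=18
  Job 4: p=12, C=30
  Job 5: p=12, C=42
Total completion time = 4 + 8 + 18 + 30 + 42 = 102

102


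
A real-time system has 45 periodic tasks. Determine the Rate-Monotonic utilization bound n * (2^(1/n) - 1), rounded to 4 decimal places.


Compute 2^(1/45) = 1.0155225125
Subtract 1: 1.0155225125 - 1 = 0.0155225125
Multiply by n: 45 * 0.0155225125 = 0.6985130625
Round to 4 dp: 0.6985

0.6985


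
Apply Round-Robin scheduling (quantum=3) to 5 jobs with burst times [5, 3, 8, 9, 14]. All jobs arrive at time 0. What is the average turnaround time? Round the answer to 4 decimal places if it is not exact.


Time quantum = 3
Execution trace:
  J1 runs 3 units, time = 3
  J2 runs 3 units, time = 6
  J3 runs 3 units, time = 9
  J4 runs 3 units, time = 12
  J5 runs 3 units, time = 15
  J1 runs 2 units, time = 17
  J3 runs 3 units, time = 20
  J4 runs 3 units, time = 23
  J5 runs 3 units, time = 26
  J3 runs 2 units, time = 28
  J4 runs 3 units, time = 31
  J5 runs 3 units, time = 34
  J5 runs 3 units, time = 37
  J5 runs 2 units, time = 39
Finish times: [17, 6, 28, 31, 39]
Average turnaround = 121/5 = 24.2

24.2


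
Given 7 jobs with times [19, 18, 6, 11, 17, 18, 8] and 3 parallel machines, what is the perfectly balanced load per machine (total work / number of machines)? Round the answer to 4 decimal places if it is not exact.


Total processing time = 19 + 18 + 6 + 11 + 17 + 18 + 8 = 97
Number of machines = 3
Ideal balanced load = 97 / 3 = 32.3333

32.3333


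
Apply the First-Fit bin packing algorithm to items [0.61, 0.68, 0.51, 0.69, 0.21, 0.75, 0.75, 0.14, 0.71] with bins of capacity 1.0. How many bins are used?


Place items sequentially using First-Fit:
  Item 0.61 -> new Bin 1
  Item 0.68 -> new Bin 2
  Item 0.51 -> new Bin 3
  Item 0.69 -> new Bin 4
  Item 0.21 -> Bin 1 (now 0.82)
  Item 0.75 -> new Bin 5
  Item 0.75 -> new Bin 6
  Item 0.14 -> Bin 1 (now 0.96)
  Item 0.71 -> new Bin 7
Total bins used = 7

7


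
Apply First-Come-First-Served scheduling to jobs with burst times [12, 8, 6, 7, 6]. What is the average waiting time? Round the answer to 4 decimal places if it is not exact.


FCFS order (as given): [12, 8, 6, 7, 6]
Waiting times:
  Job 1: wait = 0
  Job 2: wait = 12
  Job 3: wait = 20
  Job 4: wait = 26
  Job 5: wait = 33
Sum of waiting times = 91
Average waiting time = 91/5 = 18.2

18.2


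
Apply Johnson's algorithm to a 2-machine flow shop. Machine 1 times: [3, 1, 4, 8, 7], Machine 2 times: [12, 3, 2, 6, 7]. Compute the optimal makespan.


Apply Johnson's rule:
  Group 1 (a <= b): [(2, 1, 3), (1, 3, 12), (5, 7, 7)]
  Group 2 (a > b): [(4, 8, 6), (3, 4, 2)]
Optimal job order: [2, 1, 5, 4, 3]
Schedule:
  Job 2: M1 done at 1, M2 done at 4
  Job 1: M1 done at 4, M2 done at 16
  Job 5: M1 done at 11, M2 done at 23
  Job 4: M1 done at 19, M2 done at 29
  Job 3: M1 done at 23, M2 done at 31
Makespan = 31

31


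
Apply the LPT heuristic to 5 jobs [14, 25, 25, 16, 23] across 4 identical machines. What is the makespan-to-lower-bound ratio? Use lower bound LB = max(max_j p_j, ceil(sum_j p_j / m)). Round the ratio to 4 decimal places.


LPT order: [25, 25, 23, 16, 14]
Machine loads after assignment: [25, 25, 23, 30]
LPT makespan = 30
Lower bound = max(max_job, ceil(total/4)) = max(25, 26) = 26
Ratio = 30 / 26 = 1.1538

1.1538


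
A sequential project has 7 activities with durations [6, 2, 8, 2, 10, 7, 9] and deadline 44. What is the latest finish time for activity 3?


LF(activity 3) = deadline - sum of successor durations
Successors: activities 4 through 7 with durations [2, 10, 7, 9]
Sum of successor durations = 28
LF = 44 - 28 = 16

16


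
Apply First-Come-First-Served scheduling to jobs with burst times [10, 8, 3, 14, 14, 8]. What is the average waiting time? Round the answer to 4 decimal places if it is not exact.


FCFS order (as given): [10, 8, 3, 14, 14, 8]
Waiting times:
  Job 1: wait = 0
  Job 2: wait = 10
  Job 3: wait = 18
  Job 4: wait = 21
  Job 5: wait = 35
  Job 6: wait = 49
Sum of waiting times = 133
Average waiting time = 133/6 = 22.1667

22.1667


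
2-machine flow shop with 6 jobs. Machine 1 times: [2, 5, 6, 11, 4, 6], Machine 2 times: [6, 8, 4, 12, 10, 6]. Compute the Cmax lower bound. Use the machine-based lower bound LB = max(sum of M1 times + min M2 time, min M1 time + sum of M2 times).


LB1 = sum(M1 times) + min(M2 times) = 34 + 4 = 38
LB2 = min(M1 times) + sum(M2 times) = 2 + 46 = 48
Lower bound = max(LB1, LB2) = max(38, 48) = 48

48


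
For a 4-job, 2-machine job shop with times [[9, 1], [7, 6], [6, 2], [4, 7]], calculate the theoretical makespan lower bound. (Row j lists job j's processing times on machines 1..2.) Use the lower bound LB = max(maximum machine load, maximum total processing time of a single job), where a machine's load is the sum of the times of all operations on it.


Machine loads:
  Machine 1: 9 + 7 + 6 + 4 = 26
  Machine 2: 1 + 6 + 2 + 7 = 16
Max machine load = 26
Job totals:
  Job 1: 10
  Job 2: 13
  Job 3: 8
  Job 4: 11
Max job total = 13
Lower bound = max(26, 13) = 26

26


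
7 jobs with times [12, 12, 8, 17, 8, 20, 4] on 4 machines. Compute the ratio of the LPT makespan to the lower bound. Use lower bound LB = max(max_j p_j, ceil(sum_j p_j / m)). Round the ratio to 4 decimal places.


LPT order: [20, 17, 12, 12, 8, 8, 4]
Machine loads after assignment: [20, 21, 20, 20]
LPT makespan = 21
Lower bound = max(max_job, ceil(total/4)) = max(20, 21) = 21
Ratio = 21 / 21 = 1.0

1.0


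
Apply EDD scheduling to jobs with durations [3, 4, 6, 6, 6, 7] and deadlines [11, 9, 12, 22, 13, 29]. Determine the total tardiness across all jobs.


Sort by due date (EDD order): [(4, 9), (3, 11), (6, 12), (6, 13), (6, 22), (7, 29)]
Compute completion times and tardiness:
  Job 1: p=4, d=9, C=4, tardiness=max(0,4-9)=0
  Job 2: p=3, d=11, C=7, tardiness=max(0,7-11)=0
  Job 3: p=6, d=12, C=13, tardiness=max(0,13-12)=1
  Job 4: p=6, d=13, C=19, tardiness=max(0,19-13)=6
  Job 5: p=6, d=22, C=25, tardiness=max(0,25-22)=3
  Job 6: p=7, d=29, C=32, tardiness=max(0,32-29)=3
Total tardiness = 13

13


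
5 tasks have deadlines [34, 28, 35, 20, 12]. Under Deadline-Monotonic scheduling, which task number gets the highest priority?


Sort tasks by relative deadline (ascending):
  Task 5: deadline = 12
  Task 4: deadline = 20
  Task 2: deadline = 28
  Task 1: deadline = 34
  Task 3: deadline = 35
Priority order (highest first): [5, 4, 2, 1, 3]
Highest priority task = 5

5


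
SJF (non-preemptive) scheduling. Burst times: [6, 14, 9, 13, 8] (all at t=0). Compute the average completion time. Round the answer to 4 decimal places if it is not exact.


SJF order (ascending): [6, 8, 9, 13, 14]
Completion times:
  Job 1: burst=6, C=6
  Job 2: burst=8, C=14
  Job 3: burst=9, C=23
  Job 4: burst=13, C=36
  Job 5: burst=14, C=50
Average completion = 129/5 = 25.8

25.8


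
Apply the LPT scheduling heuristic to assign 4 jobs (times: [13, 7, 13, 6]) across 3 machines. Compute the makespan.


Sort jobs in decreasing order (LPT): [13, 13, 7, 6]
Assign each job to the least loaded machine:
  Machine 1: jobs [13], load = 13
  Machine 2: jobs [13], load = 13
  Machine 3: jobs [7, 6], load = 13
Makespan = max load = 13

13


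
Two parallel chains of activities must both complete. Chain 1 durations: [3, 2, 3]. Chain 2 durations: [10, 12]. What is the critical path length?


Path A total = 3 + 2 + 3 = 8
Path B total = 10 + 12 = 22
Critical path = longest path = max(8, 22) = 22

22


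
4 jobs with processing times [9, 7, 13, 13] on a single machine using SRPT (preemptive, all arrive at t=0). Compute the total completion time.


Since all jobs arrive at t=0, SRPT equals SPT ordering.
SPT order: [7, 9, 13, 13]
Completion times:
  Job 1: p=7, C=7
  Job 2: p=9, C=16
  Job 3: p=13, C=29
  Job 4: p=13, C=42
Total completion time = 7 + 16 + 29 + 42 = 94

94


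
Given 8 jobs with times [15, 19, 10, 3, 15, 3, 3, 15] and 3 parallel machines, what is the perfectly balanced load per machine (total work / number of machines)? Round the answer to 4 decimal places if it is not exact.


Total processing time = 15 + 19 + 10 + 3 + 15 + 3 + 3 + 15 = 83
Number of machines = 3
Ideal balanced load = 83 / 3 = 27.6667

27.6667


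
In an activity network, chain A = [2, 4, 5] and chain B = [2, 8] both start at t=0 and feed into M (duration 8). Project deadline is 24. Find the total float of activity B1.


Forward pass: ES(B1) = sum of predecessors on chain B = 0
EF = ES + duration = 0 + 2 = 2
Backward pass: LF(M) = deadline = 24; LS(M) = 24 - 8 = 16
LF(B1) = LS(M) - sum(successors on chain B) = 16 - 8 = 8
LS = LF - duration = 8 - 2 = 6
Total float = LS - ES = 6 - 0 = 6

6


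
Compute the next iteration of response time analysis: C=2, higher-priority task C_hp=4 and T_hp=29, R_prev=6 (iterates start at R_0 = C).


R_next = C + ceil(R_prev / T_hp) * C_hp
ceil(6 / 29) = ceil(0.2069) = 1
Interference = 1 * 4 = 4
R_next = 2 + 4 = 6
R_next = R_prev, so the iteration has converged (response time = 6).

6


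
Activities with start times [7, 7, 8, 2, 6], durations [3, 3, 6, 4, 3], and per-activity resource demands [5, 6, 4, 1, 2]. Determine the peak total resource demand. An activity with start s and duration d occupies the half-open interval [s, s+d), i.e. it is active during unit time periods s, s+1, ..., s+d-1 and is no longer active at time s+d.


Each activity i is active on [start_i, start_i + duration_i).
Compute total resource usage per time slot:
  t=0: active resources = [], total = 0
  t=1: active resources = [], total = 0
  t=2: active resources = [1], total = 1
  t=3: active resources = [1], total = 1
  t=4: active resources = [1], total = 1
  t=5: active resources = [1], total = 1
  t=6: active resources = [2], total = 2
  t=7: active resources = [5, 6, 2], total = 13
  t=8: active resources = [5, 6, 4, 2], total = 17
  t=9: active resources = [5, 6, 4], total = 15
  t=10: active resources = [4], total = 4
  t=11: active resources = [4], total = 4
  t=12: active resources = [4], total = 4
  t=13: active resources = [4], total = 4
Peak resource demand = 17

17


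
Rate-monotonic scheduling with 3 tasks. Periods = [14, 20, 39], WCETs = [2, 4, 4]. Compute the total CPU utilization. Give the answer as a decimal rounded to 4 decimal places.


Compute individual utilizations (exact fractions):
  Task 1: C/T = 2/14 = 1/7 (approx. 0.1429)
  Task 2: C/T = 4/20 = 1/5 (approx. 0.2)
  Task 3: C/T = 4/39 (approx. 0.1026)
Total utilization U = 1/7 + 1/5 + 4/39 = 608/1365
Rounded to 4 decimal places: U = 0.4454
RM (Liu & Layland) bound for 3 tasks = 0.779763; compare with U = 608/1365 (approx. 0.445421)
U <= bound, so schedulable by RM sufficient condition.

0.4454


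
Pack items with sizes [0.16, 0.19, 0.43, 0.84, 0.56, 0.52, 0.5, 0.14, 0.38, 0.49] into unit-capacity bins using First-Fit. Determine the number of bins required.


Place items sequentially using First-Fit:
  Item 0.16 -> new Bin 1
  Item 0.19 -> Bin 1 (now 0.35)
  Item 0.43 -> Bin 1 (now 0.78)
  Item 0.84 -> new Bin 2
  Item 0.56 -> new Bin 3
  Item 0.52 -> new Bin 4
  Item 0.5 -> new Bin 5
  Item 0.14 -> Bin 1 (now 0.92)
  Item 0.38 -> Bin 3 (now 0.94)
  Item 0.49 -> Bin 5 (now 0.99)
Total bins used = 5

5


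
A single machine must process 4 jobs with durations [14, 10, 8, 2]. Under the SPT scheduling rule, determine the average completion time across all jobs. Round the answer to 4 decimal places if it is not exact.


Sort jobs by processing time (SPT order): [2, 8, 10, 14]
Compute completion times sequentially:
  Job 1: processing = 2, completes at 2
  Job 2: processing = 8, completes at 10
  Job 3: processing = 10, completes at 20
  Job 4: processing = 14, completes at 34
Sum of completion times = 66
Average completion time = 66/4 = 16.5

16.5


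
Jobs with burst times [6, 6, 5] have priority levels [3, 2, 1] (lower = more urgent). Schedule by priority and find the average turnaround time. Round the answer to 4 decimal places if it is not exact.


Sort by priority (ascending = highest first):
Order: [(1, 5), (2, 6), (3, 6)]
Completion times:
  Priority 1, burst=5, C=5
  Priority 2, burst=6, C=11
  Priority 3, burst=6, C=17
Average turnaround = 33/3 = 11.0

11.0


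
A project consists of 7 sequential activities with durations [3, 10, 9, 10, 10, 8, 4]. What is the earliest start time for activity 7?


Activity 7 starts after activities 1 through 6 complete.
Predecessor durations: [3, 10, 9, 10, 10, 8]
ES = 3 + 10 + 9 + 10 + 10 + 8 = 50

50


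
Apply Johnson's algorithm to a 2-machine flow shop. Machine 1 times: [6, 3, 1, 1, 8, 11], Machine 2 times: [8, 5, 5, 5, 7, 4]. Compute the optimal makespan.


Apply Johnson's rule:
  Group 1 (a <= b): [(3, 1, 5), (4, 1, 5), (2, 3, 5), (1, 6, 8)]
  Group 2 (a > b): [(5, 8, 7), (6, 11, 4)]
Optimal job order: [3, 4, 2, 1, 5, 6]
Schedule:
  Job 3: M1 done at 1, M2 done at 6
  Job 4: M1 done at 2, M2 done at 11
  Job 2: M1 done at 5, M2 done at 16
  Job 1: M1 done at 11, M2 done at 24
  Job 5: M1 done at 19, M2 done at 31
  Job 6: M1 done at 30, M2 done at 35
Makespan = 35

35


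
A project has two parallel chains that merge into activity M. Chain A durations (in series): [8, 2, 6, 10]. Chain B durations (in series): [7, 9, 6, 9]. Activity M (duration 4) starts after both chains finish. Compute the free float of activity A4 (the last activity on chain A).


ES(A4) = sum of predecessors on chain A = 16
EF(A4) = ES + duration = 16 + 10 = 26
Successor of A4 is M. ES(M) = max(sum(A), sum(B)) = max(26, 31) = 31
Free float = ES(successor) - EF(current) = 31 - 26 = 5

5


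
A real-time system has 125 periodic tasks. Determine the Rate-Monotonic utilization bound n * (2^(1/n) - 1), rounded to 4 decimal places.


Compute 2^(1/125) = 1.0055605804
Subtract 1: 1.0055605804 - 1 = 0.0055605804
Multiply by n: 125 * 0.0055605804 = 0.6950725500
Round to 4 dp: 0.6951

0.6951


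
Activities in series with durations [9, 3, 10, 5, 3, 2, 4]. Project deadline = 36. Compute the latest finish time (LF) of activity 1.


LF(activity 1) = deadline - sum of successor durations
Successors: activities 2 through 7 with durations [3, 10, 5, 3, 2, 4]
Sum of successor durations = 27
LF = 36 - 27 = 9

9


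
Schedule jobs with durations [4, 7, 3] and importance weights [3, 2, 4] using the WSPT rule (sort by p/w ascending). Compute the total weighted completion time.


Compute p/w ratios and sort ascending (WSPT): [(3, 4), (4, 3), (7, 2)]
Compute weighted completion times:
  Job (p=3,w=4): C=3, w*C=4*3=12
  Job (p=4,w=3): C=7, w*C=3*7=21
  Job (p=7,w=2): C=14, w*C=2*14=28
Total weighted completion time = 61

61


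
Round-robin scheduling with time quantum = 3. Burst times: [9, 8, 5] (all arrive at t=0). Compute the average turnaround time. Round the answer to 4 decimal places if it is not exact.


Time quantum = 3
Execution trace:
  J1 runs 3 units, time = 3
  J2 runs 3 units, time = 6
  J3 runs 3 units, time = 9
  J1 runs 3 units, time = 12
  J2 runs 3 units, time = 15
  J3 runs 2 units, time = 17
  J1 runs 3 units, time = 20
  J2 runs 2 units, time = 22
Finish times: [20, 22, 17]
Average turnaround = 59/3 = 19.6667

19.6667


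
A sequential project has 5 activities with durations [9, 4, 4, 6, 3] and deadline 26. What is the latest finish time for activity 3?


LF(activity 3) = deadline - sum of successor durations
Successors: activities 4 through 5 with durations [6, 3]
Sum of successor durations = 9
LF = 26 - 9 = 17

17


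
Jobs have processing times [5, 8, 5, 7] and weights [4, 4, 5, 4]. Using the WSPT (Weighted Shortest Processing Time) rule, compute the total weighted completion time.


Compute p/w ratios and sort ascending (WSPT): [(5, 5), (5, 4), (7, 4), (8, 4)]
Compute weighted completion times:
  Job (p=5,w=5): C=5, w*C=5*5=25
  Job (p=5,w=4): C=10, w*C=4*10=40
  Job (p=7,w=4): C=17, w*C=4*17=68
  Job (p=8,w=4): C=25, w*C=4*25=100
Total weighted completion time = 233

233


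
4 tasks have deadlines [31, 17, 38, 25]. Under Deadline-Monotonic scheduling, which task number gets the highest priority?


Sort tasks by relative deadline (ascending):
  Task 2: deadline = 17
  Task 4: deadline = 25
  Task 1: deadline = 31
  Task 3: deadline = 38
Priority order (highest first): [2, 4, 1, 3]
Highest priority task = 2

2


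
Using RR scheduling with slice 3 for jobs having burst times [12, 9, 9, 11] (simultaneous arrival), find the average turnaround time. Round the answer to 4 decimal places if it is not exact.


Time quantum = 3
Execution trace:
  J1 runs 3 units, time = 3
  J2 runs 3 units, time = 6
  J3 runs 3 units, time = 9
  J4 runs 3 units, time = 12
  J1 runs 3 units, time = 15
  J2 runs 3 units, time = 18
  J3 runs 3 units, time = 21
  J4 runs 3 units, time = 24
  J1 runs 3 units, time = 27
  J2 runs 3 units, time = 30
  J3 runs 3 units, time = 33
  J4 runs 3 units, time = 36
  J1 runs 3 units, time = 39
  J4 runs 2 units, time = 41
Finish times: [39, 30, 33, 41]
Average turnaround = 143/4 = 35.75

35.75


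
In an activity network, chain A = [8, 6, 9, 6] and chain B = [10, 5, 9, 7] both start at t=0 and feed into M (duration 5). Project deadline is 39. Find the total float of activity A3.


Forward pass: ES(A3) = sum of predecessors on chain A = 14
EF = ES + duration = 14 + 9 = 23
Backward pass: LF(M) = deadline = 39; LS(M) = 39 - 5 = 34
LF(A3) = LS(M) - sum(successors on chain A) = 34 - 6 = 28
LS = LF - duration = 28 - 9 = 19
Total float = LS - ES = 19 - 14 = 5

5


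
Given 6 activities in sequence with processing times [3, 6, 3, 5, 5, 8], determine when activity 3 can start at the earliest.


Activity 3 starts after activities 1 through 2 complete.
Predecessor durations: [3, 6]
ES = 3 + 6 = 9

9


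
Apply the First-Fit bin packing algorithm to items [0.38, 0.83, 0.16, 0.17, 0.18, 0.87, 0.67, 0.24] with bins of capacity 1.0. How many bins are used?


Place items sequentially using First-Fit:
  Item 0.38 -> new Bin 1
  Item 0.83 -> new Bin 2
  Item 0.16 -> Bin 1 (now 0.54)
  Item 0.17 -> Bin 1 (now 0.71)
  Item 0.18 -> Bin 1 (now 0.89)
  Item 0.87 -> new Bin 3
  Item 0.67 -> new Bin 4
  Item 0.24 -> Bin 4 (now 0.91)
Total bins used = 4

4


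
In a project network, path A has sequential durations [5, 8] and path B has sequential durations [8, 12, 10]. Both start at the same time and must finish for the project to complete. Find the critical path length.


Path A total = 5 + 8 = 13
Path B total = 8 + 12 + 10 = 30
Critical path = longest path = max(13, 30) = 30

30


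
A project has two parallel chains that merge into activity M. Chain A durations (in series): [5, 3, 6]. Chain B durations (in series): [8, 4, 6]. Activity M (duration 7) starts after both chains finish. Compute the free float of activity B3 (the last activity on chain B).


ES(B3) = sum of predecessors on chain B = 12
EF(B3) = ES + duration = 12 + 6 = 18
Successor of B3 is M. ES(M) = max(sum(A), sum(B)) = max(14, 18) = 18
Free float = ES(successor) - EF(current) = 18 - 18 = 0

0


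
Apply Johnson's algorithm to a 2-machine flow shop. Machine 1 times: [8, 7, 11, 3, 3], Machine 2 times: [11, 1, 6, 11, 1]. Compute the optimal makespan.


Apply Johnson's rule:
  Group 1 (a <= b): [(4, 3, 11), (1, 8, 11)]
  Group 2 (a > b): [(3, 11, 6), (2, 7, 1), (5, 3, 1)]
Optimal job order: [4, 1, 3, 2, 5]
Schedule:
  Job 4: M1 done at 3, M2 done at 14
  Job 1: M1 done at 11, M2 done at 25
  Job 3: M1 done at 22, M2 done at 31
  Job 2: M1 done at 29, M2 done at 32
  Job 5: M1 done at 32, M2 done at 33
Makespan = 33

33


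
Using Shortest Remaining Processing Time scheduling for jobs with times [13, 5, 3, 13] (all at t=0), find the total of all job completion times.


Since all jobs arrive at t=0, SRPT equals SPT ordering.
SPT order: [3, 5, 13, 13]
Completion times:
  Job 1: p=3, C=3
  Job 2: p=5, C=8
  Job 3: p=13, C=21
  Job 4: p=13, C=34
Total completion time = 3 + 8 + 21 + 34 = 66

66


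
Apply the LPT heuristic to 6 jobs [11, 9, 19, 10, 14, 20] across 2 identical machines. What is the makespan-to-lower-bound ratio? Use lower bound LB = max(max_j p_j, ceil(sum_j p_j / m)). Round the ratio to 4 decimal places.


LPT order: [20, 19, 14, 11, 10, 9]
Machine loads after assignment: [41, 42]
LPT makespan = 42
Lower bound = max(max_job, ceil(total/2)) = max(20, 42) = 42
Ratio = 42 / 42 = 1.0

1.0


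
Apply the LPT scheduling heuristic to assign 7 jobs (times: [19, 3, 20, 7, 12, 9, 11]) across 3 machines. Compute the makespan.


Sort jobs in decreasing order (LPT): [20, 19, 12, 11, 9, 7, 3]
Assign each job to the least loaded machine:
  Machine 1: jobs [20, 7], load = 27
  Machine 2: jobs [19, 9], load = 28
  Machine 3: jobs [12, 11, 3], load = 26
Makespan = max load = 28

28


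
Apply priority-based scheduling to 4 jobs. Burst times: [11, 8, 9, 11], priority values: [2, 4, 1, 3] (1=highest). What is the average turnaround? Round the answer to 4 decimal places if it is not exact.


Sort by priority (ascending = highest first):
Order: [(1, 9), (2, 11), (3, 11), (4, 8)]
Completion times:
  Priority 1, burst=9, C=9
  Priority 2, burst=11, C=20
  Priority 3, burst=11, C=31
  Priority 4, burst=8, C=39
Average turnaround = 99/4 = 24.75

24.75


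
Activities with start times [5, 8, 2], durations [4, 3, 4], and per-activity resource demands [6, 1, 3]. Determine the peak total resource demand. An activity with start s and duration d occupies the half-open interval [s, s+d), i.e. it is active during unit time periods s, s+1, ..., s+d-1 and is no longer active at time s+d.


Each activity i is active on [start_i, start_i + duration_i).
Compute total resource usage per time slot:
  t=0: active resources = [], total = 0
  t=1: active resources = [], total = 0
  t=2: active resources = [3], total = 3
  t=3: active resources = [3], total = 3
  t=4: active resources = [3], total = 3
  t=5: active resources = [6, 3], total = 9
  t=6: active resources = [6], total = 6
  t=7: active resources = [6], total = 6
  t=8: active resources = [6, 1], total = 7
  t=9: active resources = [1], total = 1
  t=10: active resources = [1], total = 1
Peak resource demand = 9

9
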